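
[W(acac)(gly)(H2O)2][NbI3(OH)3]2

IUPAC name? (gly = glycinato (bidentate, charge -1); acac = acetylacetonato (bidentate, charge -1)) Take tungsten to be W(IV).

(acetylacetonato)diaqua(glycinato)tungsten(IV) trihydroxotriiodoniobate(V)

W is given as +4; the cation's ligand charges sum to -2, so the complex cation is 2+.
With 2 anions per cation, each anion must be 2/2 = 1−.
Anion: ligand charges sum to -6; for the ion to be 1−, Nb = +5.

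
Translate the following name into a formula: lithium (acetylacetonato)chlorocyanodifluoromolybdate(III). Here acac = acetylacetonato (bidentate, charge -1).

Ligands: 1 chloro (Cl, -1), 1 acetylacetonato (acac, -1), 1 cyano (CN, -1), 2 fluoro (F, -1). Ligand charge sum = -5.
With Mo in oxidation state +3, the complex ion is [Mo...]^2−.
Charge balance with lithium (+1) requires 1 complex ion per 2 lithium.

Li2[Mo(acac)Cl(CN)F2]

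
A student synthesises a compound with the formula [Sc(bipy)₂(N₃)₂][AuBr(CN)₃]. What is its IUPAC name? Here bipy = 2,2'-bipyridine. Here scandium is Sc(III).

Both ions are complex: the cation is named first with the plain metal name, the anion second with the -ate form; each ion's ligands are alphabetised independently.
Sc is given as +3; the cation's ligand charges sum to -2, so the complex cation is 1+.
A 1:1 salt means the anion carries the equal and opposite charge, 1−.
Anion: ligand charges sum to -4; for the ion to be 1−, Au = +3.

diazidobis(2,2'-bipyridine)scandium(III) bromotricyanoaurate(III)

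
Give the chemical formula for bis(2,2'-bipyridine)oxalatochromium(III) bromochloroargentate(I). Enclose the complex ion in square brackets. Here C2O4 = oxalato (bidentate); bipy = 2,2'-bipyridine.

[Cr(bipy)2(C2O4)][AgBrCl]

Cation [Cr…]: ligand charges -2, Cr(III) ⇒ ion charge 1+.
Anion [Ag…]: ligand charges -2, Ag(I) ⇒ ion charge 1−.
One 1+ cation balances one 1− anion.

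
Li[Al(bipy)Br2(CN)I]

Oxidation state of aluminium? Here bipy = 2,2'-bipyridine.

1 lithium outside the brackets (+1 each) → the complex ion is 1−.
Ligand charges: 1×I = -1; 2×Br = -2; 1×bipy neutral; 1×CN = -1; sum -4.
Al + (-4) = 1− ⇒ Al is +3.

+3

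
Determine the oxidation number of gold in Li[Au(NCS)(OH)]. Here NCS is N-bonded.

1 lithium outside the brackets (+1 each) → the complex ion is 1−.
Ligand charges: 1×NCS = -1; 1×OH = -1; sum -2.
Au + (-2) = 1− ⇒ Au is +1.

+1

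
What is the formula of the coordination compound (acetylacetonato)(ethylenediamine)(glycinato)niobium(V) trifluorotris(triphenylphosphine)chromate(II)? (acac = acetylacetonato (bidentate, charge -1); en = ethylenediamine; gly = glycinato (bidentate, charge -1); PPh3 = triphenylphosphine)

Cation [Nb…]: ligand charges -2, Nb(V) ⇒ ion charge 3+.
Anion [Cr…]: ligand charges -3, Cr(II) ⇒ ion charge 1−.
One 3+ cation requires 3 of the 1− anion.

[Nb(acac)(en)(gly)][CrF3(PPh3)3]3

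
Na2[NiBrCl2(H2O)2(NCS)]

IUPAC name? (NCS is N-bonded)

The 2 sodium counter-ions carry a total charge of +2, so each complex ion is 2−.
Ligand charges: 2×aqua (neutral), 1×bromo (-1 each), 2×chloro (-1 each), 1×isothiocyanato (-1 each); total -4. So Ni + (-4) = 2−, giving Ni = +2.
The complex ion is anionic, so nickel takes the -ate form nickelate(II).

sodium diaquabromodichloroisothiocyanatonickelate(II)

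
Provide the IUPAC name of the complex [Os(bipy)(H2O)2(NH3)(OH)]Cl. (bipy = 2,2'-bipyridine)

amminediaqua(2,2'-bipyridine)hydroxoosmium(II) chloride

The 1 chloride counter-ion carries a total charge of -1, so each complex ion is 1+.
Ligand charges: 2×aqua (neutral), 1×ammine (neutral), 1×hydroxo (-1 each), 1×2,2'-bipyridine (neutral); total -1. So Os + (-1) = 1+, giving Os = +2.
Ligands are named alphabetically: ammine before aqua before bipyridine before hydroxo.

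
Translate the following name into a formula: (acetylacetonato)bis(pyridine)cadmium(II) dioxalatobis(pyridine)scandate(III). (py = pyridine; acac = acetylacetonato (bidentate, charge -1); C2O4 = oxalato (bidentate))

Cation [Cd…]: ligand charges -1, Cd(II) ⇒ ion charge 1+.
Anion [Sc…]: ligand charges -4, Sc(III) ⇒ ion charge 1−.
One 1+ cation balances one 1− anion.

[Cd(acac)(py)2][Sc(C2O4)2(py)2]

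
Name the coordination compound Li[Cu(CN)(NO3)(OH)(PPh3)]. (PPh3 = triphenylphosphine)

lithium cyanohydroxonitrato(triphenylphosphine)cuprate(II)

The 1 lithium counter-ion carries a total charge of +1, so each complex ion is 1−.
Ligand charges: 1×triphenylphosphine (neutral), 1×nitrato (-1 each), 1×cyano (-1 each), 1×hydroxo (-1 each); total -3. So Cu + (-3) = 1−, giving Cu = +2.
Ligands are named alphabetically: cyano before hydroxo before nitrato before triphenylphosphine.
The complex ion is anionic, so copper takes the -ate form cuprate(II).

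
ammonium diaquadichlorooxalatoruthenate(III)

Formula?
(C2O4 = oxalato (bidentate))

Ligands: 2 aqua (H2O, neutral), 2 chloro (Cl, -1), 1 oxalato (C2O4, -2). Ligand charge sum = -4.
With Ru in oxidation state +3, the complex ion is [Ru...]^1−.
Charge balance with ammonium (+1) requires 1 complex ion per 1 ammonium.

NH4[Ru(C2O4)Cl2(H2O)2]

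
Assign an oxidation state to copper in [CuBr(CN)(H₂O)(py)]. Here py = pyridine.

+2

No counter-ion: the bracketed complex is neutral.
Ligand charges: 1×H2O neutral; 1×Br = -1; 1×py neutral; 1×CN = -1; sum -2.
Cu + (-2) = 0 ⇒ Cu is +2.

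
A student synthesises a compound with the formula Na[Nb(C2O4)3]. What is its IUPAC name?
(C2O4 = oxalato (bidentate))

sodium trioxalatoniobate(V)

The 1 sodium counter-ion carries a total charge of +1, so each complex ion is 1−.
Ligand charges: 3×oxalato (-2 each); total -6. So Nb + (-6) = 1−, giving Nb = +5.
The complex ion is anionic, so niobium takes the -ate form niobate(V).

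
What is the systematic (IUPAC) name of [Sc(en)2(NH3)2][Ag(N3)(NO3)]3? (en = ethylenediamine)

diamminebis(ethylenediamine)scandium(III) azidonitratoargentate(I)

Scandium is always +3 in its complexes; the cation's ligand charges sum to 0, so the complex cation is 3+.
With 3 anions per cation, each anion must be 3/3 = 1−.
Anion: ligand charges sum to -2; for the ion to be 1−, Ag = +1.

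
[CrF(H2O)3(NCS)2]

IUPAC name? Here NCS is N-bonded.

There is no counter-ion, so the complex is neutral overall.
Ligand charges: 1×fluoro (-1 each), 3×aqua (neutral), 2×isothiocyanato (-1 each); total -3. So Cr + (-3) = 0, giving Cr = +3.
Ligands are named alphabetically: aqua before fluoro before isothiocyanato.

triaquafluorodiisothiocyanatochromium(III)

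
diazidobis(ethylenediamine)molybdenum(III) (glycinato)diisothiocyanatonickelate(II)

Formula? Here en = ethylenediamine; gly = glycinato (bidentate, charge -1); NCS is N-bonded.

[Mo(en)2(N3)2][Ni(gly)(NCS)2]

Cation [Mo…]: ligand charges -2, Mo(III) ⇒ ion charge 1+.
Anion [Ni…]: ligand charges -3, Ni(II) ⇒ ion charge 1−.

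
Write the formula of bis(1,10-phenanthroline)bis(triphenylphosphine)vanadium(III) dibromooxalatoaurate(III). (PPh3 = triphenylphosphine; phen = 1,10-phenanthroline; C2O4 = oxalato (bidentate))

Cation [V…]: ligand charges 0, V(III) ⇒ ion charge 3+.
Anion [Au…]: ligand charges -4, Au(III) ⇒ ion charge 1−.
One 3+ cation requires 3 of the 1− anion.

[V(phen)2(PPh3)2][AuBr2(C2O4)]3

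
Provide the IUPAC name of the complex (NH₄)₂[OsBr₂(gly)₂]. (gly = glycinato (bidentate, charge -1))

ammonium dibromobis(glycinato)osmate(II)

The 2 ammonium counter-ions carry a total charge of +2, so each complex ion is 2−.
Ligand charges: 2×bromo (-1 each), 2×glycinato (-1 each); total -4. So Os + (-4) = 2−, giving Os = +2.
Ligands are named alphabetically: bromo before glycinato.
The complex ion is anionic, so osmium takes the -ate form osmate(II).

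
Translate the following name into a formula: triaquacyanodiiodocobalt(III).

[Co(CN)(H2O)3I2]

Ligands: 1 cyano (CN, -1), 2 iodo (I, -1), 3 aqua (H2O, neutral). Ligand charge sum = -3.
With Co in oxidation state +3, the complex ion is [Co...].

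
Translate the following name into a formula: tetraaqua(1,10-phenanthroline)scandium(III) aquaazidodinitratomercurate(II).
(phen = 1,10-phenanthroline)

[Sc(H2O)4(phen)][Hg(H2O)(N3)(NO3)2]3

Cation [Sc…]: ligand charges 0, Sc(III) ⇒ ion charge 3+.
Anion [Hg…]: ligand charges -3, Hg(II) ⇒ ion charge 1−.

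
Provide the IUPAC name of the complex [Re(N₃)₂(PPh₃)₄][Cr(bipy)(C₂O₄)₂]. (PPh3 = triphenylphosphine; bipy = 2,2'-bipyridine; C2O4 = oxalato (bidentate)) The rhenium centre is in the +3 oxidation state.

Both ions are complex: the cation is named first with the plain metal name, the anion second with the -ate form; each ion's ligands are alphabetised independently.
Re is given as +3; the cation's ligand charges sum to -2, so the complex cation is 1+.
A 1:1 salt means the anion carries the equal and opposite charge, 1−.
Anion: ligand charges sum to -4; for the ion to be 1−, Cr = +3.

diazidotetrakis(triphenylphosphine)rhenium(III) (2,2'-bipyridine)dioxalatochromate(III)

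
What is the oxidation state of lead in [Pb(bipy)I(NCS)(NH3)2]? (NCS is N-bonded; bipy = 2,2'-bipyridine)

No counter-ion: the bracketed complex is neutral.
Ligand charges: 1×I = -1; 1×NCS = -1; 1×bipy neutral; 2×NH3 neutral; sum -2.
Pb + (-2) = 0 ⇒ Pb is +2.

+2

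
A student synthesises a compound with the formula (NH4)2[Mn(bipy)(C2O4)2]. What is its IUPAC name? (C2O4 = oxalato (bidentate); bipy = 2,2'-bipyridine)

ammonium (2,2'-bipyridine)dioxalatomanganate(II)

The 2 ammonium counter-ions carry a total charge of +2, so each complex ion is 2−.
Ligand charges: 2×oxalato (-2 each), 1×2,2'-bipyridine (neutral); total -4. So Mn + (-4) = 2−, giving Mn = +2.
Ligands are named alphabetically: bipyridine before oxalato.
The complex ion is anionic, so manganese takes the -ate form manganate(II).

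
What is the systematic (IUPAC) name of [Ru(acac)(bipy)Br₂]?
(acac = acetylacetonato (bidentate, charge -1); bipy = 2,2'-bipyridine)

There is no counter-ion, so the complex is neutral overall.
Ligand charges: 1×acetylacetonato (-1 each), 2×bromo (-1 each), 1×2,2'-bipyridine (neutral); total -3. So Ru + (-3) = 0, giving Ru = +3.
Ligands are named alphabetically: acetylacetonato before bipyridine before bromo.

(acetylacetonato)(2,2'-bipyridine)dibromoruthenium(III)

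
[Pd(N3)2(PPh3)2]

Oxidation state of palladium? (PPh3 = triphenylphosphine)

+2

No counter-ion: the bracketed complex is neutral.
Ligand charges: 2×N3 = -2; 2×PPh3 neutral; sum -2.
Pd + (-2) = 0 ⇒ Pd is +2.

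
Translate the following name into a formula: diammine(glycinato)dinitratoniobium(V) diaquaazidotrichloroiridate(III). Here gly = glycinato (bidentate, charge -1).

Cation [Nb…]: ligand charges -3, Nb(V) ⇒ ion charge 2+.
Anion [Ir…]: ligand charges -4, Ir(III) ⇒ ion charge 1−.
One 2+ cation requires 2 of the 1− anion.

[Nb(gly)(NH3)2(NO3)2][IrCl3(H2O)2(N3)]2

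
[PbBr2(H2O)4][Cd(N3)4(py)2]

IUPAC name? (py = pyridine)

Both ions are complex: the cation is named first with the plain metal name, the anion second with the -ate form; each ion's ligands are alphabetised independently.
Cadmium is always +2 in its complexes; the anion's ligand charges sum to -4, so the complex anion is 2−.
A 1:1 salt means the cation carries the equal and opposite charge, 2+.
Cation: ligand charges sum to -2; for the ion to be 2+, Pb = +4.

tetraaquadibromolead(IV) tetraazidobis(pyridine)cadmate(II)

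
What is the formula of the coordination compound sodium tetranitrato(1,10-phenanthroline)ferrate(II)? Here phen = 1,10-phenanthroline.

Ligands: 4 nitrato (NO3, -1), 1 1,10-phenanthroline (phen, neutral). Ligand charge sum = -4.
Charge balance with sodium (+1) requires 1 complex ion per 2 sodium.

Na2[Fe(NO3)4(phen)]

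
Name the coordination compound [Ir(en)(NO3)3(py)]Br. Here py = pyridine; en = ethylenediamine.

The 1 bromide counter-ion carries a total charge of -1, so each complex ion is 1+.
Ligand charges: 1×pyridine (neutral), 1×ethylenediamine (neutral), 3×nitrato (-1 each); total -3. So Ir + (-3) = 1+, giving Ir = +4.
Ligands are named alphabetically: ethylenediamine before nitrato before pyridine.

(ethylenediamine)trinitrato(pyridine)iridium(IV) bromide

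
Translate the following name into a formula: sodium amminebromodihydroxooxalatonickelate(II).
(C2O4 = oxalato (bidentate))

Ligands: 1 bromo (Br, -1), 1 oxalato (C2O4, -2), 2 hydroxo (OH, -1), 1 ammine (NH3, neutral). Ligand charge sum = -5.
Charge balance with sodium (+1) requires 1 complex ion per 3 sodium.

Na3[NiBr(C2O4)(NH3)(OH)2]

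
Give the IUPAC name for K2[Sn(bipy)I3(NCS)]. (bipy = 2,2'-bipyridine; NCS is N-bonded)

The 2 potassium counter-ions carry a total charge of +2, so each complex ion is 2−.
Ligand charges: 1×2,2'-bipyridine (neutral), 3×iodo (-1 each), 1×isothiocyanato (-1 each); total -4. So Sn + (-4) = 2−, giving Sn = +2.
The complex ion is anionic, so tin takes the -ate form stannate(II).

potassium (2,2'-bipyridine)triiodoisothiocyanatostannate(II)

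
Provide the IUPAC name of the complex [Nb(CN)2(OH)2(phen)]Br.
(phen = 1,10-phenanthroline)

The 1 bromide counter-ion carries a total charge of -1, so each complex ion is 1+.
Ligand charges: 2×hydroxo (-1 each), 1×1,10-phenanthroline (neutral), 2×cyano (-1 each); total -4. So Nb + (-4) = 1+, giving Nb = +5.
Ligands are named alphabetically: cyano before hydroxo before phenanthroline.

dicyanodihydroxo(1,10-phenanthroline)niobium(V) bromide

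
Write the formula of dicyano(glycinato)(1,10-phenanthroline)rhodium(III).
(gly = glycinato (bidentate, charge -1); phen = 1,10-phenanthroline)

Ligands: 1 glycinato (gly, -1), 1 1,10-phenanthroline (phen, neutral), 2 cyano (CN, -1). Ligand charge sum = -3.
With Rh in oxidation state +3, the complex ion is [Rh...].

[Rh(CN)2(gly)(phen)]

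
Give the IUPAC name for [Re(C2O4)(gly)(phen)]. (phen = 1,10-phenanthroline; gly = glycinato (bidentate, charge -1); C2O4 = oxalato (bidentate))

There is no counter-ion, so the complex is neutral overall.
Ligand charges: 1×1,10-phenanthroline (neutral), 1×glycinato (-1 each), 1×oxalato (-2 each); total -3. So Re + (-3) = 0, giving Re = +3.
Ligands are named alphabetically: glycinato before oxalato before phenanthroline.

(glycinato)oxalato(1,10-phenanthroline)rhenium(III)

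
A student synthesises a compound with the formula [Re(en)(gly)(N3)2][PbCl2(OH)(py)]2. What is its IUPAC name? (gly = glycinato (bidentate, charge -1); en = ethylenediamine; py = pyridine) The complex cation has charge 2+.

diazido(ethylenediamine)(glycinato)rhenium(V) dichlorohydroxo(pyridine)plumbate(II)

Both ions are complex: the cation is named first with the plain metal name, the anion second with the -ate form; each ion's ligands are alphabetised independently.
The complex cation is given as 2+; its ligand charges sum to -3, so Re = +5.
With 2 anions per cation, each anion must be 2/2 = 1−.
Anion: ligand charges sum to -3; for the ion to be 1−, Pb = +2.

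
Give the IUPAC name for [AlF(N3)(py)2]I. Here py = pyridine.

The 1 iodide counter-ion carries a total charge of -1, so each complex ion is 1+.
Ligand charges: 1×fluoro (-1 each), 1×azido (-1 each), 2×pyridine (neutral); total -2. So Al + (-2) = 1+, giving Al = +3.
Ligands are named alphabetically: azido before fluoro before pyridine.

azidofluorobis(pyridine)aluminium(III) iodide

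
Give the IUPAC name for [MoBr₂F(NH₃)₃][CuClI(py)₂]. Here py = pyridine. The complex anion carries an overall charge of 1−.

Both ions are complex: the cation is named first with the plain metal name, the anion second with the -ate form; each ion's ligands are alphabetised independently.
The complex anion is given as 1−; its ligand charges sum to -2, so Cu = +1.
A 1:1 salt means the cation carries the equal and opposite charge, 1+.
Cation: ligand charges sum to -3; for the ion to be 1+, Mo = +4.

triamminedibromofluoromolybdenum(IV) chloroiodobis(pyridine)cuprate(I)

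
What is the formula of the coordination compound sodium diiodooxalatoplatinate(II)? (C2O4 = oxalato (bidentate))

Ligands: 1 oxalato (C2O4, -2), 2 iodo (I, -1). Ligand charge sum = -4.
With Pt in oxidation state +2, the complex ion is [Pt...]^2−.
Charge balance with sodium (+1) requires 1 complex ion per 2 sodium.

Na2[Pt(C2O4)I2]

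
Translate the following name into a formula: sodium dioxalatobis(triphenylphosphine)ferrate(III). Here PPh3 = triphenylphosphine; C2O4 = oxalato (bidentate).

Ligands: 2 triphenylphosphine (PPh3, neutral), 2 oxalato (C2O4, -2). Ligand charge sum = -4.
With Fe in oxidation state +3, the complex ion is [Fe...]^1−.
Charge balance with sodium (+1) requires 1 complex ion per 1 sodium.

Na[Fe(C2O4)2(PPh3)2]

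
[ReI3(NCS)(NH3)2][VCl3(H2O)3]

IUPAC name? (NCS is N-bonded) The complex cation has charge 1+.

diamminetriiodoisothiocyanatorhenium(V) triaquatrichlorovanadate(II)

Both ions are complex: the cation is named first with the plain metal name, the anion second with the -ate form; each ion's ligands are alphabetised independently.
The complex cation is given as 1+; its ligand charges sum to -4, so Re = +5.
A 1:1 salt means the anion carries the equal and opposite charge, 1−.
Anion: ligand charges sum to -3; for the ion to be 1−, V = +2.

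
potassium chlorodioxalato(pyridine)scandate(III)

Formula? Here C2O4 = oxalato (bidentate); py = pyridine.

K2[Sc(C2O4)2Cl(py)]

Ligands: 2 oxalato (C2O4, -2), 1 chloro (Cl, -1), 1 pyridine (py, neutral). Ligand charge sum = -5.
With Sc in oxidation state +3, the complex ion is [Sc...]^2−.
Charge balance with potassium (+1) requires 1 complex ion per 2 potassium.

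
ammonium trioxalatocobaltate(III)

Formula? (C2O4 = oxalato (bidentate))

Ligands: 3 oxalato (C2O4, -2). Ligand charge sum = -6.
With Co in oxidation state +3, the complex ion is [Co...]^3−.
Charge balance with ammonium (+1) requires 1 complex ion per 3 ammonium.

(NH4)3[Co(C2O4)3]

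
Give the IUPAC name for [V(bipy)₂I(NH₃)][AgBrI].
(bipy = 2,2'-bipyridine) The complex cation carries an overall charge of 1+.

Both ions are complex: the cation is named first with the plain metal name, the anion second with the -ate form; each ion's ligands are alphabetised independently.
The complex cation is given as 1+; its ligand charges sum to -1, so V = +2.
A 1:1 salt means the anion carries the equal and opposite charge, 1−.
Anion: ligand charges sum to -2; for the ion to be 1−, Ag = +1.

amminebis(2,2'-bipyridine)iodovanadium(II) bromoiodoargentate(I)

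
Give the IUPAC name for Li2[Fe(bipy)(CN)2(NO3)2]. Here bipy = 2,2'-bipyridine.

The 2 lithium counter-ions carry a total charge of +2, so each complex ion is 2−.
Ligand charges: 2×cyano (-1 each), 1×2,2'-bipyridine (neutral), 2×nitrato (-1 each); total -4. So Fe + (-4) = 2−, giving Fe = +2.
The complex ion is anionic, so iron takes the -ate form ferrate(II).

lithium (2,2'-bipyridine)dicyanodinitratoferrate(II)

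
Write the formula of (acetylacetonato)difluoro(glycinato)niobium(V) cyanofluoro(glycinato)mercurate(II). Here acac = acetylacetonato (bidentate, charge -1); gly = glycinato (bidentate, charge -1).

Cation [Nb…]: ligand charges -4, Nb(V) ⇒ ion charge 1+.
Anion [Hg…]: ligand charges -3, Hg(II) ⇒ ion charge 1−.
One 1+ cation balances one 1− anion.

[Nb(acac)F2(gly)][Hg(CN)F(gly)]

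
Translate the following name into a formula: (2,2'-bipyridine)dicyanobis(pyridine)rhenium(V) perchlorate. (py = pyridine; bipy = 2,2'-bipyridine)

Ligands: 2 pyridine (py, neutral), 2 cyano (CN, -1), 1 2,2'-bipyridine (bipy, neutral). Ligand charge sum = -2.
Charge balance with perchlorate (-1) requires 1 complex ion per 3 perchlorate.

[Re(bipy)(CN)2(py)2](ClO4)3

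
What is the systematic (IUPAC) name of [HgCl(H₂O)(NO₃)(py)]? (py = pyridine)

There is no counter-ion, so the complex is neutral overall.
Ligand charges: 1×pyridine (neutral), 1×nitrato (-1 each), 1×chloro (-1 each), 1×aqua (neutral); total -2. So Hg + (-2) = 0, giving Hg = +2.
Ligands are named alphabetically: aqua before chloro before nitrato before pyridine.

aquachloronitrato(pyridine)mercury(II)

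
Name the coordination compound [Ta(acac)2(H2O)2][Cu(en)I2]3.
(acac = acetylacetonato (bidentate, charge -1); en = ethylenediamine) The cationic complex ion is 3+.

bis(acetylacetonato)diaquatantalum(V) (ethylenediamine)diiodocuprate(I)

The complex cation is given as 3+; its ligand charges sum to -2, so Ta = +5.
With 3 anions per cation, each anion must be 3/3 = 1−.
Anion: ligand charges sum to -2; for the ion to be 1−, Cu = +1.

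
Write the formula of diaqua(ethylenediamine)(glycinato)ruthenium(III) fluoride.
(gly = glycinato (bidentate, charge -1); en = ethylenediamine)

[Ru(en)(gly)(H2O)2]F2

Ligands: 1 glycinato (gly, -1), 2 aqua (H2O, neutral), 1 ethylenediamine (en, neutral). Ligand charge sum = -1.
With Ru in oxidation state +3, the complex ion is [Ru...]^2+.
Charge balance with fluoride (-1) requires 1 complex ion per 2 fluoride.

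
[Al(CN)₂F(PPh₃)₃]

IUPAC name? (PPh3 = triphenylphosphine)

dicyanofluorotris(triphenylphosphine)aluminium(III)

There is no counter-ion, so the complex is neutral overall.
Ligand charges: 2×cyano (-1 each), 3×triphenylphosphine (neutral), 1×fluoro (-1 each); total -3. So Al + (-3) = 0, giving Al = +3.
Ligands are named alphabetically: cyano before fluoro before triphenylphosphine.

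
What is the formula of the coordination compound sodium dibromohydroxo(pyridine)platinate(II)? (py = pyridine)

Ligands: 1 hydroxo (OH, -1), 1 pyridine (py, neutral), 2 bromo (Br, -1). Ligand charge sum = -3.
With Pt in oxidation state +2, the complex ion is [Pt...]^1−.
Charge balance with sodium (+1) requires 1 complex ion per 1 sodium.

Na[PtBr2(OH)(py)]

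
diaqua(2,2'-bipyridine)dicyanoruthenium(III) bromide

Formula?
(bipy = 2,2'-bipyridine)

[Ru(bipy)(CN)2(H2O)2]Br

Ligands: 1 2,2'-bipyridine (bipy, neutral), 2 cyano (CN, -1), 2 aqua (H2O, neutral). Ligand charge sum = -2.
With Ru in oxidation state +3, the complex ion is [Ru...]^1+.
Charge balance with bromide (-1) requires 1 complex ion per 1 bromide.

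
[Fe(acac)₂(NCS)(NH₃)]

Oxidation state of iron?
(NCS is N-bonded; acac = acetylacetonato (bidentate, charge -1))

No counter-ion: the bracketed complex is neutral.
Ligand charges: 1×NCS = -1; 2×acac = -2; 1×NH3 neutral; sum -3.
Fe + (-3) = 0 ⇒ Fe is +3.

+3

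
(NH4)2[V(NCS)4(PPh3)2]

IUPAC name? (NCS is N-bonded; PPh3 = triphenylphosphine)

The 2 ammonium counter-ions carry a total charge of +2, so each complex ion is 2−.
Ligand charges: 4×isothiocyanato (-1 each), 2×triphenylphosphine (neutral); total -4. So V + (-4) = 2−, giving V = +2.
Ligands are named alphabetically: isothiocyanato before triphenylphosphine.
The complex ion is anionic, so vanadium takes the -ate form vanadate(II).

ammonium tetraisothiocyanatobis(triphenylphosphine)vanadate(II)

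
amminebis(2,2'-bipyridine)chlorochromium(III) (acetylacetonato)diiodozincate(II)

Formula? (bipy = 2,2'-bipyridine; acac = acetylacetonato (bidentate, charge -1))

[Cr(bipy)2Cl(NH3)][Zn(acac)I2]2

Cation [Cr…]: ligand charges -1, Cr(III) ⇒ ion charge 2+.
Anion [Zn…]: ligand charges -3, Zn(II) ⇒ ion charge 1−.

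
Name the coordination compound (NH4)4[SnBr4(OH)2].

The 4 ammonium counter-ions carry a total charge of +4, so each complex ion is 4−.
Ligand charges: 4×bromo (-1 each), 2×hydroxo (-1 each); total -6. So Sn + (-6) = 4−, giving Sn = +2.
Ligands are named alphabetically: bromo before hydroxo.
The complex ion is anionic, so tin takes the -ate form stannate(II).

ammonium tetrabromodihydroxostannate(II)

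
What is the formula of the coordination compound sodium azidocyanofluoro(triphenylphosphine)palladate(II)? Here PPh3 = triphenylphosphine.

Ligands: 1 fluoro (F, -1), 1 triphenylphosphine (PPh3, neutral), 1 azido (N3, -1), 1 cyano (CN, -1). Ligand charge sum = -3.
Charge balance with sodium (+1) requires 1 complex ion per 1 sodium.

Na[Pd(CN)F(N3)(PPh3)]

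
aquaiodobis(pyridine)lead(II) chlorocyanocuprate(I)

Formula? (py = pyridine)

Cation [Pb…]: ligand charges -1, Pb(II) ⇒ ion charge 1+.
Anion [Cu…]: ligand charges -2, Cu(I) ⇒ ion charge 1−.
One 1+ cation balances one 1− anion.

[Pb(H2O)I(py)2][CuCl(CN)]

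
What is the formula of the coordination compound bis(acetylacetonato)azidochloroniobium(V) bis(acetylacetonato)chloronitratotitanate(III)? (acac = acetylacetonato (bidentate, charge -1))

[Nb(acac)2Cl(N3)][Ti(acac)2Cl(NO3)]

Cation [Nb…]: ligand charges -4, Nb(V) ⇒ ion charge 1+.
Anion [Ti…]: ligand charges -4, Ti(III) ⇒ ion charge 1−.
One 1+ cation balances one 1− anion.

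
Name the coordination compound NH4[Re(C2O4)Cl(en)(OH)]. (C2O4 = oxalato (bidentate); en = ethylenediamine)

ammonium chloro(ethylenediamine)hydroxooxalatorhenate(III)

The 1 ammonium counter-ion carries a total charge of +1, so each complex ion is 1−.
Ligand charges: 1×chloro (-1 each), 1×oxalato (-2 each), 1×hydroxo (-1 each), 1×ethylenediamine (neutral); total -4. So Re + (-4) = 1−, giving Re = +3.
The complex ion is anionic, so rhenium takes the -ate form rhenate(III).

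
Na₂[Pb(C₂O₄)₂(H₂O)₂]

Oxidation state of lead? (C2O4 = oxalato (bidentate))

+2

2 sodium outside the brackets (+1 each) → the complex ion is 2−.
Ligand charges: 2×H2O neutral; 2×C2O4 = -4; sum -4.
Pb + (-4) = 2− ⇒ Pb is +2.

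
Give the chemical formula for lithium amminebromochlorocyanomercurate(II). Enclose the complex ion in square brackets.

Li[HgBrCl(CN)(NH3)]

Ligands: 1 chloro (Cl, -1), 1 cyano (CN, -1), 1 ammine (NH3, neutral), 1 bromo (Br, -1). Ligand charge sum = -3.
With Hg in oxidation state +2, the complex ion is [Hg...]^1−.
Charge balance with lithium (+1) requires 1 complex ion per 1 lithium.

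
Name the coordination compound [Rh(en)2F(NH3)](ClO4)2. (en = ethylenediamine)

The 2 perchlorate counter-ions carry a total charge of -2, so each complex ion is 2+.
Ligand charges: 2×ethylenediamine (neutral), 1×fluoro (-1 each), 1×ammine (neutral); total -1. So Rh + (-1) = 2+, giving Rh = +3.
Ligands are named alphabetically: ammine before ethylenediamine before fluoro.

amminebis(ethylenediamine)fluororhodium(III) perchlorate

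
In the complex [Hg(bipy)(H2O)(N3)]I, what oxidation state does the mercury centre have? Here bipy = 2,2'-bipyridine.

+2

1 iodide outside the brackets (-1 each) → the complex ion is 1+.
Ligand charges: 1×H2O neutral; 1×N3 = -1; 1×bipy neutral; sum -1.
Hg + (-1) = 1+ ⇒ Hg is +2.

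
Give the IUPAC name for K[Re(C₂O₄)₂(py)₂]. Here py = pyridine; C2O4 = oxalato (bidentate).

potassium dioxalatobis(pyridine)rhenate(III)

The 1 potassium counter-ion carries a total charge of +1, so each complex ion is 1−.
Ligand charges: 2×pyridine (neutral), 2×oxalato (-2 each); total -4. So Re + (-4) = 1−, giving Re = +3.
The complex ion is anionic, so rhenium takes the -ate form rhenate(III).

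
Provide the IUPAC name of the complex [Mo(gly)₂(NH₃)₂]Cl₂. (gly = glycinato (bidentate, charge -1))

diamminebis(glycinato)molybdenum(IV) chloride

The 2 chloride counter-ions carry a total charge of -2, so each complex ion is 2+.
Ligand charges: 2×glycinato (-1 each), 2×ammine (neutral); total -2. So Mo + (-2) = 2+, giving Mo = +4.
Ligands are named alphabetically: ammine before glycinato.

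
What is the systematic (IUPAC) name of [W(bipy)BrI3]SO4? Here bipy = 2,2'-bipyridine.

The 1 sulfate counter-ion carries a total charge of -2, so each complex ion is 2+.
Ligand charges: 3×iodo (-1 each), 1×bromo (-1 each), 1×2,2'-bipyridine (neutral); total -4. So W + (-4) = 2+, giving W = +6.
Ligands are named alphabetically: bipyridine before bromo before iodo.

(2,2'-bipyridine)bromotriiodotungsten(VI) sulfate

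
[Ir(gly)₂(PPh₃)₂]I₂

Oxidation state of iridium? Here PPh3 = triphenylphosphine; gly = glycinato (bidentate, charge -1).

2 iodide outside the brackets (-1 each) → the complex ion is 2+.
Ligand charges: 2×PPh3 neutral; 2×gly = -2; sum -2.
Ir + (-2) = 2+ ⇒ Ir is +4.

+4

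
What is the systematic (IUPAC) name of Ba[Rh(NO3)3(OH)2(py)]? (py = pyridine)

The 1 barium counter-ion carries a total charge of +2, so each complex ion is 2−.
Ligand charges: 3×nitrato (-1 each), 1×pyridine (neutral), 2×hydroxo (-1 each); total -5. So Rh + (-5) = 2−, giving Rh = +3.
Ligands are named alphabetically: hydroxo before nitrato before pyridine.
The complex ion is anionic, so rhodium takes the -ate form rhodate(III).

barium dihydroxotrinitrato(pyridine)rhodate(III)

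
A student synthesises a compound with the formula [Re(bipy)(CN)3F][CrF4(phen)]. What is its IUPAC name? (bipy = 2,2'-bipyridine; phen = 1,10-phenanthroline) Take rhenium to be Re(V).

(2,2'-bipyridine)tricyanofluororhenium(V) tetrafluoro(1,10-phenanthroline)chromate(III)

Both ions are complex: the cation is named first with the plain metal name, the anion second with the -ate form; each ion's ligands are alphabetised independently.
Re is given as +5; the cation's ligand charges sum to -4, so the complex cation is 1+.
A 1:1 salt means the anion carries the equal and opposite charge, 1−.
Anion: ligand charges sum to -4; for the ion to be 1−, Cr = +3.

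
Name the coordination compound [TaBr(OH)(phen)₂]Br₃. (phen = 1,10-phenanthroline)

bromohydroxobis(1,10-phenanthroline)tantalum(V) bromide

The 3 bromide counter-ions carry a total charge of -3, so each complex ion is 3+.
Ligand charges: 2×1,10-phenanthroline (neutral), 1×hydroxo (-1 each), 1×bromo (-1 each); total -2. So Ta + (-2) = 3+, giving Ta = +5.
Ligands are named alphabetically: bromo before hydroxo before phenanthroline.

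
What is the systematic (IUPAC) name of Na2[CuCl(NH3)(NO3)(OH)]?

The 2 sodium counter-ions carry a total charge of +2, so each complex ion is 2−.
Ligand charges: 1×ammine (neutral), 1×nitrato (-1 each), 1×hydroxo (-1 each), 1×chloro (-1 each); total -3. So Cu + (-3) = 2−, giving Cu = +1.
Ligands are named alphabetically: ammine before chloro before hydroxo before nitrato.
The complex ion is anionic, so copper takes the -ate form cuprate(I).

sodium amminechlorohydroxonitratocuprate(I)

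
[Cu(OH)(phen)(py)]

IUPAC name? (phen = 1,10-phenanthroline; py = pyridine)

hydroxo(1,10-phenanthroline)(pyridine)copper(I)

There is no counter-ion, so the complex is neutral overall.
Ligand charges: 1×1,10-phenanthroline (neutral), 1×pyridine (neutral), 1×hydroxo (-1 each); total -1. So Cu + (-1) = 0, giving Cu = +1.
Ligands are named alphabetically: hydroxo before phenanthroline before pyridine.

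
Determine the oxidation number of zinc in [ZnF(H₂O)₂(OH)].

+2

No counter-ion: the bracketed complex is neutral.
Ligand charges: 1×F = -1; 2×H2O neutral; 1×OH = -1; sum -2.
Zn + (-2) = 0 ⇒ Zn is +2.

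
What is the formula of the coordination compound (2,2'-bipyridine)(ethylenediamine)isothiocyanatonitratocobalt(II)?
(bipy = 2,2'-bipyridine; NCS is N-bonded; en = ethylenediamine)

Ligands: 1 nitrato (NO3, -1), 1 2,2'-bipyridine (bipy, neutral), 1 isothiocyanato (NCS, -1), 1 ethylenediamine (en, neutral). Ligand charge sum = -2.
With Co in oxidation state +2, the complex ion is [Co...].

[Co(bipy)(en)(NCS)(NO3)]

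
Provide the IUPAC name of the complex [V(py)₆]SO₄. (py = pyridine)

hexakis(pyridine)vanadium(II) sulfate

The 1 sulfate counter-ion carries a total charge of -2, so each complex ion is 2+.
Ligand charges: 6×pyridine (neutral); total 0. So V + (0) = 2+, giving V = +2.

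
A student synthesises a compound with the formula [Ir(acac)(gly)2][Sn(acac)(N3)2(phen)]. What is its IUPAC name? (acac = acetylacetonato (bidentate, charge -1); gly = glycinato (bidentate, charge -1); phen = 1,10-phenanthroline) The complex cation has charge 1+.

(acetylacetonato)bis(glycinato)iridium(IV) (acetylacetonato)diazido(1,10-phenanthroline)stannate(II)

Both ions are complex: the cation is named first with the plain metal name, the anion second with the -ate form; each ion's ligands are alphabetised independently.
The complex cation is given as 1+; its ligand charges sum to -3, so Ir = +4.
A 1:1 salt means the anion carries the equal and opposite charge, 1−.
Anion: ligand charges sum to -3; for the ion to be 1−, Sn = +2.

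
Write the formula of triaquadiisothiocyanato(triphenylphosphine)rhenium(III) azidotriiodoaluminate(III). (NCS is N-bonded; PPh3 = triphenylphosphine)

[Re(H2O)3(NCS)2(PPh3)][AlI3(N3)]

Cation [Re…]: ligand charges -2, Re(III) ⇒ ion charge 1+.
Anion [Al…]: ligand charges -4, Al(III) ⇒ ion charge 1−.
One 1+ cation balances one 1− anion.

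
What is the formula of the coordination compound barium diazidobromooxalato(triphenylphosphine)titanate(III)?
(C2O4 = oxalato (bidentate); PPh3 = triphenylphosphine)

Ligands: 1 oxalato (C2O4, -2), 1 triphenylphosphine (PPh3, neutral), 2 azido (N3, -1), 1 bromo (Br, -1). Ligand charge sum = -5.
Charge balance with barium (+2) requires 1 complex ion per 1 barium.

Ba[TiBr(C2O4)(N3)2(PPh3)]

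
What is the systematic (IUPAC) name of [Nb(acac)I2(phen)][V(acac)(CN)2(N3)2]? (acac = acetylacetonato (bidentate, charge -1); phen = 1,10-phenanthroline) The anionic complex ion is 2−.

The complex anion is given as 2−; its ligand charges sum to -5, so V = +3.
A 1:1 salt means the cation carries the equal and opposite charge, 2+.
Cation: ligand charges sum to -3; for the ion to be 2+, Nb = +5.

(acetylacetonato)diiodo(1,10-phenanthroline)niobium(V) (acetylacetonato)diazidodicyanovanadate(III)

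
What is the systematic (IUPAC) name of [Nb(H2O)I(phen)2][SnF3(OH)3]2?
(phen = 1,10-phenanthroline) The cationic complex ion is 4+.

aquaiodobis(1,10-phenanthroline)niobium(V) trifluorotrihydroxostannate(IV)

The complex cation is given as 4+; its ligand charges sum to -1, so Nb = +5.
With 2 anions per cation, each anion must be 4/2 = 2−.
Anion: ligand charges sum to -6; for the ion to be 2−, Sn = +4.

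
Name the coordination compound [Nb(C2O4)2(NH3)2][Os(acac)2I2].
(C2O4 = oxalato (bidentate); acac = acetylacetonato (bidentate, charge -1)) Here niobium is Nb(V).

diamminedioxalatoniobium(V) bis(acetylacetonato)diiodoosmate(III)

Both ions are complex: the cation is named first with the plain metal name, the anion second with the -ate form; each ion's ligands are alphabetised independently.
Nb is given as +5; the cation's ligand charges sum to -4, so the complex cation is 1+.
A 1:1 salt means the anion carries the equal and opposite charge, 1−.
Anion: ligand charges sum to -4; for the ion to be 1−, Os = +3.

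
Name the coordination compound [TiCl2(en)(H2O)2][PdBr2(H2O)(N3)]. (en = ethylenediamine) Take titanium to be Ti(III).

Ti is given as +3; the cation's ligand charges sum to -2, so the complex cation is 1+.
A 1:1 salt means the anion carries the equal and opposite charge, 1−.
Anion: ligand charges sum to -3; for the ion to be 1−, Pd = +2.

diaquadichloro(ethylenediamine)titanium(III) aquaazidodibromopalladate(II)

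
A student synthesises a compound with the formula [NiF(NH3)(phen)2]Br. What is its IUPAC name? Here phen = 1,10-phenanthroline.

amminefluorobis(1,10-phenanthroline)nickel(II) bromide

The 1 bromide counter-ion carries a total charge of -1, so each complex ion is 1+.
Ligand charges: 1×fluoro (-1 each), 1×ammine (neutral), 2×1,10-phenanthroline (neutral); total -1. So Ni + (-1) = 1+, giving Ni = +2.
Ligands are named alphabetically: ammine before fluoro before phenanthroline.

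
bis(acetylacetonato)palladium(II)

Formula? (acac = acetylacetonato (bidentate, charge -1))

[Pd(acac)2]

Ligands: 2 acetylacetonato (acac, -1). Ligand charge sum = -2.
With Pd in oxidation state +2, the complex ion is [Pd...].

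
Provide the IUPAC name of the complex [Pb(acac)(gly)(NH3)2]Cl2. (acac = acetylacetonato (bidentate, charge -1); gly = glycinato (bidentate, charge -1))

(acetylacetonato)diammine(glycinato)lead(IV) chloride

The 2 chloride counter-ions carry a total charge of -2, so each complex ion is 2+.
Ligand charges: 1×acetylacetonato (-1 each), 2×ammine (neutral), 1×glycinato (-1 each); total -2. So Pb + (-2) = 2+, giving Pb = +4.
Ligands are named alphabetically: acetylacetonato before ammine before glycinato.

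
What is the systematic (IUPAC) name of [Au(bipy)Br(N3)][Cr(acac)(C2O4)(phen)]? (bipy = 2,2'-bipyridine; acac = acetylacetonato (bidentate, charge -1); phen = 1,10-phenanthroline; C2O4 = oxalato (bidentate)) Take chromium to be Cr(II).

azido(2,2'-bipyridine)bromogold(III) (acetylacetonato)oxalato(1,10-phenanthroline)chromate(II)

Cr is given as +2; the anion's ligand charges sum to -3, so the complex anion is 1−.
A 1:1 salt means the cation carries the equal and opposite charge, 1+.
Cation: ligand charges sum to -2; for the ion to be 1+, Au = +3.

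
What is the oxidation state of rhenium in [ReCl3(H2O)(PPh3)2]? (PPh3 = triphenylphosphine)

No counter-ion: the bracketed complex is neutral.
Ligand charges: 2×PPh3 neutral; 1×H2O neutral; 3×Cl = -3; sum -3.
Re + (-3) = 0 ⇒ Re is +3.

+3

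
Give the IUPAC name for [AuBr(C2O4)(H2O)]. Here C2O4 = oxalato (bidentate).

aquabromooxalatogold(III)

There is no counter-ion, so the complex is neutral overall.
Ligand charges: 1×aqua (neutral), 1×bromo (-1 each), 1×oxalato (-2 each); total -3. So Au + (-3) = 0, giving Au = +3.
Ligands are named alphabetically: aqua before bromo before oxalato.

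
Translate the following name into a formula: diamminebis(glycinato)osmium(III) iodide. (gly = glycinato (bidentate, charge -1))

[Os(gly)2(NH3)2]I

Ligands: 2 glycinato (gly, -1), 2 ammine (NH3, neutral). Ligand charge sum = -2.
Charge balance with iodide (-1) requires 1 complex ion per 1 iodide.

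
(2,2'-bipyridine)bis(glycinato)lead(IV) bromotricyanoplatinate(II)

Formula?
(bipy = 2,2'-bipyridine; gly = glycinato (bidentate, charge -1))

Cation [Pb…]: ligand charges -2, Pb(IV) ⇒ ion charge 2+.
Anion [Pt…]: ligand charges -4, Pt(II) ⇒ ion charge 2−.
One 2+ cation balances one 2− anion.

[Pb(bipy)(gly)2][PtBr(CN)3]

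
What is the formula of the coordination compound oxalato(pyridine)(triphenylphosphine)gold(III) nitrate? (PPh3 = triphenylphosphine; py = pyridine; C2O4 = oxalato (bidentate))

[Au(C2O4)(PPh3)(py)]NO3

Ligands: 1 triphenylphosphine (PPh3, neutral), 1 pyridine (py, neutral), 1 oxalato (C2O4, -2). Ligand charge sum = -2.
With Au in oxidation state +3, the complex ion is [Au...]^1+.
Charge balance with nitrate (-1) requires 1 complex ion per 1 nitrate.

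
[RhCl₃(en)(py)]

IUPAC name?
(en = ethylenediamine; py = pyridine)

trichloro(ethylenediamine)(pyridine)rhodium(III)

There is no counter-ion, so the complex is neutral overall.
Ligand charges: 3×chloro (-1 each), 1×ethylenediamine (neutral), 1×pyridine (neutral); total -3. So Rh + (-3) = 0, giving Rh = +3.
Ligands are named alphabetically: chloro before ethylenediamine before pyridine.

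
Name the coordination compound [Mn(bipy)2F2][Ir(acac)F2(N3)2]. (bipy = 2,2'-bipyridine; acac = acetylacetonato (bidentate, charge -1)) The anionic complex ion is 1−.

The complex anion is given as 1−; its ligand charges sum to -5, so Ir = +4.
A 1:1 salt means the cation carries the equal and opposite charge, 1+.
Cation: ligand charges sum to -2; for the ion to be 1+, Mn = +3.

bis(2,2'-bipyridine)difluoromanganese(III) (acetylacetonato)diazidodifluoroiridate(IV)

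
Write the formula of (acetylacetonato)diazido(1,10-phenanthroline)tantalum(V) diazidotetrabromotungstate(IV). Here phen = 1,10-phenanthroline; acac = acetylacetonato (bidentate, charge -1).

Cation [Ta…]: ligand charges -3, Ta(V) ⇒ ion charge 2+.
Anion [W…]: ligand charges -6, W(IV) ⇒ ion charge 2−.
One 2+ cation balances one 2− anion.

[Ta(acac)(N3)2(phen)][WBr4(N3)2]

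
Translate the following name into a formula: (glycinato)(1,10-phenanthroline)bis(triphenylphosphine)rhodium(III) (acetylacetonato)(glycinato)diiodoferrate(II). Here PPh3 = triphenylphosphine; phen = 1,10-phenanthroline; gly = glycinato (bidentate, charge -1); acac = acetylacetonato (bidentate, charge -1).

[Rh(gly)(phen)(PPh3)2][Fe(acac)(gly)I2]

Cation [Rh…]: ligand charges -1, Rh(III) ⇒ ion charge 2+.
Anion [Fe…]: ligand charges -4, Fe(II) ⇒ ion charge 2−.
One 2+ cation balances one 2− anion.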